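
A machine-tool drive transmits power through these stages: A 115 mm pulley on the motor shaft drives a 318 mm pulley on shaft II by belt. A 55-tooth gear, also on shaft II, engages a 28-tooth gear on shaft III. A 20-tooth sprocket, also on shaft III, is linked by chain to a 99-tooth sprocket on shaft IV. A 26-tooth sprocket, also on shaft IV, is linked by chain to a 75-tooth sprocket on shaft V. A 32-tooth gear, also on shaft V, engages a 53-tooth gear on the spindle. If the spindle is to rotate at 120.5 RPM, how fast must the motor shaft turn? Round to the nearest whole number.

4012 RPM

Overall ratio R = 2.7652 × 0.50909 × 4.95 × 2.8846 × 1.6562 = 33.292.
Required input speed = output speed × R = 120.5 × 33.292 = 4011.7 RPM.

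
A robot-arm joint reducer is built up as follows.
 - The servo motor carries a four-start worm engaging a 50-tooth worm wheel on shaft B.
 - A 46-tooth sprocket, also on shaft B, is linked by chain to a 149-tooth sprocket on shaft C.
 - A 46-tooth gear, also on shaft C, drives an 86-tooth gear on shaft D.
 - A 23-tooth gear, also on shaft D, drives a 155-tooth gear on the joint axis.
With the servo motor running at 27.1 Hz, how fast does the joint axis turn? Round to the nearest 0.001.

0.053 Hz

worm 50/4 = 12.5 → 27.1/12.5 = 2.168 Hz
chain 149/46 = 3.2391 → 2.168/3.2391 = 0.66932 Hz
gear mesh 86/46 = 1.8696 → 0.66932/1.8696 = 0.35801 Hz
gear mesh 155/23 = 6.7391 → 0.35801/6.7391 = 0.053123 Hz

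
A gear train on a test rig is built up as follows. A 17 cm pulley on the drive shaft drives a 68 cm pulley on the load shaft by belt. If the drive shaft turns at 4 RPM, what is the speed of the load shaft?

Belt: ratio = 68/17 = 4, so the load shaft turns at 4 / 4 = 1 RPM.

1 RPM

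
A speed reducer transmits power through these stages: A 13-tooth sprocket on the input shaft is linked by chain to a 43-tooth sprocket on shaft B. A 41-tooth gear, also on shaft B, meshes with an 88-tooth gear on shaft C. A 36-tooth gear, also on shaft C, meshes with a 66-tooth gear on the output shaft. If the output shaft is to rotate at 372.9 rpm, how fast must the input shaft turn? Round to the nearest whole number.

4854 rpm

Overall ratio R = 3.3077 × 2.1463 × 1.8333 = 13.016.
Required input speed = output speed × R = 372.9 × 13.016 = 4853.5 rpm.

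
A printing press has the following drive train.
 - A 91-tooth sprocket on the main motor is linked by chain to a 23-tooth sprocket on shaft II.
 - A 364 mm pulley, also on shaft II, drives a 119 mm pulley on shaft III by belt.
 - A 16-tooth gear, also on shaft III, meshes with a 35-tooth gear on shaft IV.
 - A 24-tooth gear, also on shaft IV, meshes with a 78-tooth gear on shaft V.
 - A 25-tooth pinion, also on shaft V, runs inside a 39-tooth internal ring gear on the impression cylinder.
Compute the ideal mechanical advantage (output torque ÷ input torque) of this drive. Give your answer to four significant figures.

0.9164

Each stage contributes driven/driver: chain 23/91 = 0.25275, belt 119/364 = 0.32692, gear mesh 35/16 = 2.1875, gear mesh 78/24 = 3.25, internal gear 39/25 = 1.56.
Overall: 0.25275 × 0.32692 × 2.1875 × 3.25 × 1.56 = 0.91641.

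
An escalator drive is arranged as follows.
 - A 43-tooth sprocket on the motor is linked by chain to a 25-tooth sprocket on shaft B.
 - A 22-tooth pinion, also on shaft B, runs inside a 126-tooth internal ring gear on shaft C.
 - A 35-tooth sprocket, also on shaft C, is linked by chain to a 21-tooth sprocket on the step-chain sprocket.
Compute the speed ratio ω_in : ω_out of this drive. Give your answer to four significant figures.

Each stage contributes driven/driver: chain 25/43 = 0.5814, internal gear 126/22 = 5.7273, chain 21/35 = 0.6.
Overall: 0.5814 × 5.7273 × 0.6 = 1.9979.

1.998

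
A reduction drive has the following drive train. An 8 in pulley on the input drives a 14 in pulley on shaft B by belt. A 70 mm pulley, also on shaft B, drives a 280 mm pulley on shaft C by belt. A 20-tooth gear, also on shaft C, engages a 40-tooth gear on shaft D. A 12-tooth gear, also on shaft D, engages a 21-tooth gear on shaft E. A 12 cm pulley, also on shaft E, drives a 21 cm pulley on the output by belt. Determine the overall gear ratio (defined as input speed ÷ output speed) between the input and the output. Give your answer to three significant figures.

42.9

Each stage contributes driven/driver: belt 14/8 = 1.75, belt 280/70 = 4, gear mesh 40/20 = 2, gear mesh 21/12 = 1.75, belt 21/12 = 1.75.
Overall: 1.75 × 4 × 2 × 1.75 × 1.75 = 42.875.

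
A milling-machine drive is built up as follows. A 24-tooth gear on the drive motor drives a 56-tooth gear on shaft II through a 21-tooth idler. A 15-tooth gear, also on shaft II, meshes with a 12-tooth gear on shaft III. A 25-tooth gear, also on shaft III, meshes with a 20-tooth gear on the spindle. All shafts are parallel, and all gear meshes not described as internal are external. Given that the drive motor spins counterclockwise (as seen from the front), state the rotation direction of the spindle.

the drive motor → shaft II: driver → idler → driven is 2 external meshes, 2 reversals → CCW.
shaft II → shaft III: external mesh, 1 reversal → CW.
shaft III → the spindle: external mesh, 1 reversal → CCW.
4 reversals in total — an even number — so the spindle turns the same way as the drive motor.

counterclockwise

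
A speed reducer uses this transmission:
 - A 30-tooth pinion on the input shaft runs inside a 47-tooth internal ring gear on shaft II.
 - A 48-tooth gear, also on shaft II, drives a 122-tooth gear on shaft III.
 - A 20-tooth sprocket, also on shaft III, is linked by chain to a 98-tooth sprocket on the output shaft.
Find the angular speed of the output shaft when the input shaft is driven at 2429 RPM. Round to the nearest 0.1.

124.5 RPM

Internal gear: ratio = 47/30 = 1.5667, so shaft II turns at 2429 / 1.5667 = 1550.4 RPM.
Gear mesh: ratio = 122/48 = 2.5417, so shaft III turns at 1550.4 / 2.5417 = 610 RPM.
Chain: ratio = 98/20 = 4.9, so the output shaft turns at 610 / 4.9 = 124.49 RPM.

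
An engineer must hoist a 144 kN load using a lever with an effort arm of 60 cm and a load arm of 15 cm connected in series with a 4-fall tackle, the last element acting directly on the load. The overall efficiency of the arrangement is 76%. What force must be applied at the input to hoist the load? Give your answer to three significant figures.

11.8 kN

Lever MA = effort arm / load arm = 60/15 = 4.
Block-and-tackle MA = number of supporting rope parts = 4.
Combined ideal MA = 4 × 4 = 16.
Actual MA = 16 × 0.76 = 12.16.
Effort = load / actual MA = 144 / 12.16 = 11.842 kN.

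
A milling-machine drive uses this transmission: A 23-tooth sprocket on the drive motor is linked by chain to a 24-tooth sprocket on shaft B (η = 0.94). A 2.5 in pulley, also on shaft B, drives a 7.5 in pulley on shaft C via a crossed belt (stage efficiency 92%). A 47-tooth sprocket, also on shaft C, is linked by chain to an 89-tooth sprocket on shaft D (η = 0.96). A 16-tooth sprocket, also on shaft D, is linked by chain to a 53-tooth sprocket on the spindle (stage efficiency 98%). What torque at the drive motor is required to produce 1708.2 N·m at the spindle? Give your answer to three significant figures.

Overall ratio R = 1.0435 × 3 × 1.8936 × 3.3125 = 19.636; overall efficiency η = 0.94 × 0.92 × 0.96 × 0.98 = 0.8136.
Input torque = output torque / (R × η) = 1708.2 / (19.636 × 0.8136) = 106.92 N·m.

107 N·m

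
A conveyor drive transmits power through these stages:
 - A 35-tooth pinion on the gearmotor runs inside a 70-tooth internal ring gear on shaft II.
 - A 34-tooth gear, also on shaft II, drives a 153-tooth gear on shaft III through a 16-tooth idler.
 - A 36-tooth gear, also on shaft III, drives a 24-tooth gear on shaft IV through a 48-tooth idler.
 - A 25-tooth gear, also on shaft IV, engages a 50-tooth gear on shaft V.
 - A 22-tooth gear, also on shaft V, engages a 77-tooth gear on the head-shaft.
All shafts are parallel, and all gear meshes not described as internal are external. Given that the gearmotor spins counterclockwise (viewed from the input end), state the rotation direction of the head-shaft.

counterclockwise

the gearmotor → shaft II: internal mesh, same direction → CCW.
shaft II → shaft III: driver → idler → driven is 2 external meshes, 2 reversals → CCW.
shaft III → shaft IV: driver → idler → driven is 2 external meshes, 2 reversals → CCW.
shaft IV → shaft V: external mesh, 1 reversal → CW.
shaft V → the head-shaft: external mesh, 1 reversal → CCW.
6 reversals in total — an even number — so the head-shaft turns the same way as the gearmotor.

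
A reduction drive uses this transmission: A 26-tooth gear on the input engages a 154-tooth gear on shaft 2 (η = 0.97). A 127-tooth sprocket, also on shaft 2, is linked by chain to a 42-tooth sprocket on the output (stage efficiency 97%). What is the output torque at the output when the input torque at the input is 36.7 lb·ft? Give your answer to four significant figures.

67.64 lb·ft

gear mesh 154/26 = 5.9231 → τ = 36.7·5.9231·0.97 = 210.86 lb·ft
chain 42/127 = 0.33071 → τ = 210.86·0.33071·0.97 = 67.64 lb·ft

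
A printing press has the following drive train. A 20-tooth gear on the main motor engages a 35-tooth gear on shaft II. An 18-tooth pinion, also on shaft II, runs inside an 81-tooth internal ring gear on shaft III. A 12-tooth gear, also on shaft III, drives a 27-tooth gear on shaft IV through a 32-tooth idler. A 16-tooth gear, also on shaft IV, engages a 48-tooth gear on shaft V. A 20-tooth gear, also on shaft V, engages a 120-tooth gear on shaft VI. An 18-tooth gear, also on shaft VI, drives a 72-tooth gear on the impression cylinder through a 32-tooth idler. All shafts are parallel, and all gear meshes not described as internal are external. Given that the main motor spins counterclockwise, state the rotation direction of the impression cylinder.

the main motor → shaft II: external mesh, 1 reversal → CW.
shaft II → shaft III: internal mesh, same direction → CW.
shaft III → shaft IV: driver → idler → driven is 2 external meshes, 2 reversals → CW.
shaft IV → shaft V: external mesh, 1 reversal → CCW.
shaft V → shaft VI: external mesh, 1 reversal → CW.
shaft VI → the impression cylinder: driver → idler → driven is 2 external meshes, 2 reversals → CW.
7 reversals in total — an odd number — so the impression cylinder turns opposite to the main motor.

clockwise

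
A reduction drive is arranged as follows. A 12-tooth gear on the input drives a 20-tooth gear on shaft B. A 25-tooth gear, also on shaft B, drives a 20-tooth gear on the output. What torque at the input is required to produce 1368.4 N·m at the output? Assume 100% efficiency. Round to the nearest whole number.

Overall ratio R = 1.6667 × 0.8 = 1.3333.
Input torque = output torque / R = 1368.4 / 1.3333 = 1026.3 N·m.

1026 N·m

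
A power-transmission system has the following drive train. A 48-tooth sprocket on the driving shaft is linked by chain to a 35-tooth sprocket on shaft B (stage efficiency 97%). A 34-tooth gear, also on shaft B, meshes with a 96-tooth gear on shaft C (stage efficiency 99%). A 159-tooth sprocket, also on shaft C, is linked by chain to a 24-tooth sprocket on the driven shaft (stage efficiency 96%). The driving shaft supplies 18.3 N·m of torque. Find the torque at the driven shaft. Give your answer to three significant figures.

chain 35/48 = 0.72917 → τ = 18.3·0.72917·0.97 = 12.943 N·m
gear mesh 96/34 = 2.8235 → τ = 12.943·2.8235·0.99 = 36.181 N·m
chain 24/159 = 0.15094 → τ = 36.181·0.15094·0.96 = 5.2428 N·m

5.24 N·m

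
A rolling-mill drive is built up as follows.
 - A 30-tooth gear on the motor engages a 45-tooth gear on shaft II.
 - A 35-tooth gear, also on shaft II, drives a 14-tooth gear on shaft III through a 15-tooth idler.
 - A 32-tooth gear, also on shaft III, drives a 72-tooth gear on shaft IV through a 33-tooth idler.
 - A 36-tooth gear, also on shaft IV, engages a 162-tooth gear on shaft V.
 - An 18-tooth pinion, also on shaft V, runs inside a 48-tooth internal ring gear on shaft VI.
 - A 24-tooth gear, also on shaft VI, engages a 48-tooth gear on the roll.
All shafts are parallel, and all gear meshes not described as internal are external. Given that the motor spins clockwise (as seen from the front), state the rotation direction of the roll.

the motor → shaft II: external mesh, 1 reversal → CCW.
shaft II → shaft III: driver → idler → driven is 2 external meshes, 2 reversals → CCW.
shaft III → shaft IV: driver → idler → driven is 2 external meshes, 2 reversals → CCW.
shaft IV → shaft V: external mesh, 1 reversal → CW.
shaft V → shaft VI: internal mesh, same direction → CW.
shaft VI → the roll: external mesh, 1 reversal → CCW.
7 reversals in total — an odd number — so the roll turns opposite to the motor.

counterclockwise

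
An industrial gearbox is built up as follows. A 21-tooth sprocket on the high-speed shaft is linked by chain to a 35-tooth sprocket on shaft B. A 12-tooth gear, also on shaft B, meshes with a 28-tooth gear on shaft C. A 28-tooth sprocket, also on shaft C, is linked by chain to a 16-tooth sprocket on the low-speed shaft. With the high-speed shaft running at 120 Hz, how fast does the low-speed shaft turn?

Chain: ratio = 35/21 = 1.6667, so shaft B turns at 120 / 1.6667 = 72 Hz.
Gear mesh: ratio = 28/12 = 2.3333, so shaft C turns at 72 / 2.3333 = 30.857 Hz.
Chain: ratio = 16/28 = 0.57143, so the low-speed shaft turns at 30.857 / 0.57143 = 54 Hz.

54 Hz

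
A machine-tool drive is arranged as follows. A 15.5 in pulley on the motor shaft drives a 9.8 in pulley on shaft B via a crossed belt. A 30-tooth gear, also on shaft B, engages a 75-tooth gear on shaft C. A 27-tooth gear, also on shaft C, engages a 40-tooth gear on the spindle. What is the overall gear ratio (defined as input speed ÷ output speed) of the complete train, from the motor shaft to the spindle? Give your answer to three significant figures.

Each stage contributes driven/driver: belt 9.8/15.5 = 0.63226, gear mesh 75/30 = 2.5, gear mesh 40/27 = 1.4815.
Overall: 0.63226 × 2.5 × 1.4815 = 2.3417.

2.34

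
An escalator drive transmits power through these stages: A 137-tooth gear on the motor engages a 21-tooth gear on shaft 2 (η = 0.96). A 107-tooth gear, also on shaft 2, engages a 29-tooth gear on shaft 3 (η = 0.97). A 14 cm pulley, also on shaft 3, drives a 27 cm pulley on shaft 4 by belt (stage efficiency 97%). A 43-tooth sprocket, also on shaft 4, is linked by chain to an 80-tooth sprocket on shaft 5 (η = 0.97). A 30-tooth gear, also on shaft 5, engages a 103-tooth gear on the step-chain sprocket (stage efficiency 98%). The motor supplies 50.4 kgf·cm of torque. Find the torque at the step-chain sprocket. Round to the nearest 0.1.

22.1 kgf·cm

After the gear mesh (21/137): 50.4 × 0.15328 × 0.96 = 7.4165 kgf·cm
After the gear mesh (29/107): 7.4165 × 0.27103 × 0.97 = 1.9498 kgf·cm
After the belt (27/14): 1.9498 × 1.9286 × 0.97 = 3.6475 kgf·cm
After the chain (80/43): 3.6475 × 1.8605 × 0.97 = 6.5824 kgf·cm
After the gear mesh (103/30): 6.5824 × 3.4333 × 0.98 = 22.148 kgf·cm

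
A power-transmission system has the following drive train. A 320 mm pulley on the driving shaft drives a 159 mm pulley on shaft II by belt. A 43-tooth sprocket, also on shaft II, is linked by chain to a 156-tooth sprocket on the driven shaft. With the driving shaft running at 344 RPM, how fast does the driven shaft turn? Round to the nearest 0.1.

belt 159/320 = 0.49688 → 344/0.49688 = 692.33 RPM
chain 156/43 = 3.6279 → 692.33/3.6279 = 190.83 RPM

190.8 RPM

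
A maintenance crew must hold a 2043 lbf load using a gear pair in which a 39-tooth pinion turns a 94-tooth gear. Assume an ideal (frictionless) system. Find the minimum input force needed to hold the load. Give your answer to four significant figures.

Gear pair MA = 94/39 = 2.4103.
Effort = load / MA = 2043 / 2.4103 = 847.63 lbf.

847.6 lbf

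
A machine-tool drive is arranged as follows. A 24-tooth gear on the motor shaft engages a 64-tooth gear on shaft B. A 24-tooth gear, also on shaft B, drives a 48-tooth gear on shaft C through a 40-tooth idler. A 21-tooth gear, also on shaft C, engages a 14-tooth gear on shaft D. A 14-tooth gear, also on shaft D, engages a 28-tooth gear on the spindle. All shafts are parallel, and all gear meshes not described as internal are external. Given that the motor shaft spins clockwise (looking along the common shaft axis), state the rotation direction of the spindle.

counterclockwise

the motor shaft → shaft B: external mesh, 1 reversal → CCW.
shaft B → shaft C: driver → idler → driven is 2 external meshes, 2 reversals → CCW.
shaft C → shaft D: external mesh, 1 reversal → CW.
shaft D → the spindle: external mesh, 1 reversal → CCW.
5 reversals in total — an odd number — so the spindle turns opposite to the motor shaft.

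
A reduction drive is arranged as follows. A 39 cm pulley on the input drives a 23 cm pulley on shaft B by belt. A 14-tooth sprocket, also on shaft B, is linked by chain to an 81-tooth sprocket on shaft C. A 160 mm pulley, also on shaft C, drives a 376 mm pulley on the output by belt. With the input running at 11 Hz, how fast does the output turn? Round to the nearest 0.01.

1.37 Hz

the input → shaft B (belt, 23/39): 11 ÷ 0.58974 = 18.652 Hz
shaft B → shaft C (chain, 81/14): 18.652 ÷ 5.7857 = 3.2238 Hz
shaft C → the output (belt, 376/160): 3.2238 ÷ 2.35 = 1.3718 Hz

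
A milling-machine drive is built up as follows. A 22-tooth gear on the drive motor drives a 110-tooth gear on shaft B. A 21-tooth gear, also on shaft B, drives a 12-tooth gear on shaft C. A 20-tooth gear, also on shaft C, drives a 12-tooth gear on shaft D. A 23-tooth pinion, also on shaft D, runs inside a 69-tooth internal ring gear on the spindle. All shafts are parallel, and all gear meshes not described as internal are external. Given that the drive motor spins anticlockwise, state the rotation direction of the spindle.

the drive motor → shaft B: external mesh, 1 reversal → CW.
shaft B → shaft C: external mesh, 1 reversal → CCW.
shaft C → shaft D: external mesh, 1 reversal → CW.
shaft D → the spindle: internal mesh, same direction → CW.
3 reversals in total — an odd number — so the spindle turns opposite to the drive motor.

clockwise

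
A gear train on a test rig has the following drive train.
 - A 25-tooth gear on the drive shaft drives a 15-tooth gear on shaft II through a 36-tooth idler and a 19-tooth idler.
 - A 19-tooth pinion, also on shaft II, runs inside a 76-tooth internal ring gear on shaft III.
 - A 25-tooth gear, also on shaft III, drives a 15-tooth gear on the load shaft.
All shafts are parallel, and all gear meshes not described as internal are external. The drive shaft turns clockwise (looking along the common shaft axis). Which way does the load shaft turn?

the drive shaft → shaft II: driver → idler → idler → driven is 3 external meshes, 3 reversals → CCW.
shaft II → shaft III: internal mesh, same direction → CCW.
shaft III → the load shaft: external mesh, 1 reversal → CW.
4 reversals in total — an even number — so the load shaft turns the same way as the drive shaft.

clockwise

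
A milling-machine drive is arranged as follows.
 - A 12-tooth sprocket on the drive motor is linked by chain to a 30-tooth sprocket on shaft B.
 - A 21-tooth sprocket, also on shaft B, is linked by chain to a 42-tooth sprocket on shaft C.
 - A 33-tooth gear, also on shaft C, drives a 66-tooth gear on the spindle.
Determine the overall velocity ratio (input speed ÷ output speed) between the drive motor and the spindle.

10

Each stage contributes driven/driver: chain 30/12 = 2.5, chain 42/21 = 2, gear mesh 66/33 = 2.
Overall: 2.5 × 2 × 2 = 10.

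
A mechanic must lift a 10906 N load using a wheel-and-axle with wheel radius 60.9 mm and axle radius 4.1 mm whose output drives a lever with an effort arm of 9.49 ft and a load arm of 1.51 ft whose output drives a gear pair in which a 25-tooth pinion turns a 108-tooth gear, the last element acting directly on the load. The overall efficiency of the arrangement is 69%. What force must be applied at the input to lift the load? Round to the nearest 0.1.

Wheel-and-axle MA = R/r = 60.9/4.1 = 14.854.
Lever MA = effort arm / load arm = 9.49/1.51 = 6.2848.
Gear pair MA = 108/25 = 4.32.
Combined ideal MA = 14.854 × 6.2848 × 4.32 = 403.28.
Actual MA = 403.28 × 0.69 = 278.26.
Effort = load / actual MA = 10906 / 278.26 = 39.193 N.

39.2 N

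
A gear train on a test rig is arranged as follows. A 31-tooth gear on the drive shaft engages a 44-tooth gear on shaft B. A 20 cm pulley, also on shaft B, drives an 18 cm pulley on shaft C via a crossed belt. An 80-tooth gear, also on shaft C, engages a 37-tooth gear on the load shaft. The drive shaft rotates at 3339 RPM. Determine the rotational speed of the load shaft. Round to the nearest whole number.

gear mesh 44/31 = 1.4194 → 3339/1.4194 = 2352.5 RPM
belt 18/20 = 0.9 → 2352.5/0.9 = 2613.9 RPM
gear mesh 37/80 = 0.4625 → 2613.9/0.4625 = 5651.6 RPM

5652 RPM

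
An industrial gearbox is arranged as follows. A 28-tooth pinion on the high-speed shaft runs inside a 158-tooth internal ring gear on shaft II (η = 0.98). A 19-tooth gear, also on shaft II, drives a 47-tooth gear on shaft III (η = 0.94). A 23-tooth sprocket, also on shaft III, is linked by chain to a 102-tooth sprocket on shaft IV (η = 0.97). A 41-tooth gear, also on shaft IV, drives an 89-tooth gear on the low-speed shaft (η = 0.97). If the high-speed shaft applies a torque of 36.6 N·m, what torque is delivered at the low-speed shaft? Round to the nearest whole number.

4263 N·m

After the internal gear (158/28): 36.6 × 5.6429 × 0.98 = 202.4 N·m
After the gear mesh (47/19): 202.4 × 2.4737 × 0.94 = 470.63 N·m
After the chain (102/23): 470.63 × 4.4348 × 0.97 = 2024.5 N·m
After the gear mesh (89/41): 2024.5 × 2.1707 × 0.97 = 4262.9 N·m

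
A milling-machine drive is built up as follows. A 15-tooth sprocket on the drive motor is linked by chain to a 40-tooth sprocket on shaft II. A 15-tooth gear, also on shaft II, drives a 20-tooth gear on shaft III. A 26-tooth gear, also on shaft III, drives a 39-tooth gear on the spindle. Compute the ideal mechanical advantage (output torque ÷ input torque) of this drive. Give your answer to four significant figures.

Each stage contributes driven/driver: chain 40/15 = 2.6667, gear mesh 20/15 = 1.3333, gear mesh 39/26 = 1.5.
Overall: 2.6667 × 1.3333 × 1.5 = 5.3333.

5.333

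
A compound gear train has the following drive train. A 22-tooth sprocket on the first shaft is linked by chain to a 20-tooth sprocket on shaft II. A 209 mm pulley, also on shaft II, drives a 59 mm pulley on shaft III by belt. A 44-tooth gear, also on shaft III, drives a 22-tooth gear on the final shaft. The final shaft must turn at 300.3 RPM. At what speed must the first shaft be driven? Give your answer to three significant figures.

Overall ratio R = 0.90909 × 0.2823 × 0.5 = 0.12832.
Required input speed = output speed × R = 300.3 × 0.12832 = 38.533 RPM.

38.5 RPM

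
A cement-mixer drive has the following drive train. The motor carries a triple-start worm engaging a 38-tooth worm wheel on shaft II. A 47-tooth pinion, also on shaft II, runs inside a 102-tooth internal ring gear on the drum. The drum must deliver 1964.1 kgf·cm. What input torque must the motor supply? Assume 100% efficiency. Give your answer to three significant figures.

Overall ratio R = 12.667 × 2.1702 = 27.489.
Input torque = output torque / R = 1964.1 / 27.489 = 71.449 kgf·cm.

71.4 kgf·cm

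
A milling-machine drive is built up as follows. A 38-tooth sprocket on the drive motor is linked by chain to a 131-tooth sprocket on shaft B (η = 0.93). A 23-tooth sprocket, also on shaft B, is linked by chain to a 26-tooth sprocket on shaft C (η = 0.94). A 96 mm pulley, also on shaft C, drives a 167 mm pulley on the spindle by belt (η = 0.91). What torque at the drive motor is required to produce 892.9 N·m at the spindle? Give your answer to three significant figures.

166 N·m

Overall ratio R = 3.4474 × 1.1304 × 1.7396 = 6.7792; overall efficiency η = 0.93 × 0.94 × 0.91 = 0.7955.
Input torque = output torque / (R × η) = 892.9 / (6.7792 × 0.7955) = 165.57 N·m.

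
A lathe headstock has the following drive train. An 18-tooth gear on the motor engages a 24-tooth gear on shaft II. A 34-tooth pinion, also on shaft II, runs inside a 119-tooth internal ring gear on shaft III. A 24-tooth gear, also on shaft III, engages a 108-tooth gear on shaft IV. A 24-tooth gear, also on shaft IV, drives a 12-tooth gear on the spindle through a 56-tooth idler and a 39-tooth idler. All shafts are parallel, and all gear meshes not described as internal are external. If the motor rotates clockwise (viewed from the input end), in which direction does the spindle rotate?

the motor → shaft II: external mesh, 1 reversal → CCW.
shaft II → shaft III: internal mesh, same direction → CCW.
shaft III → shaft IV: external mesh, 1 reversal → CW.
shaft IV → the spindle: driver → idler → idler → driven is 3 external meshes, 3 reversals → CCW.
5 reversals in total — an odd number — so the spindle turns opposite to the motor.

counterclockwise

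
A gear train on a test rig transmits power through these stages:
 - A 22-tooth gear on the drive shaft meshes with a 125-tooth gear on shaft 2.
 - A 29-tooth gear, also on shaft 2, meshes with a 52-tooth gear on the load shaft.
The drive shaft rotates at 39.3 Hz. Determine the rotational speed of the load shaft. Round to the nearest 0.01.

the drive shaft → shaft 2 (gear mesh, 125/22): 39.3 ÷ 5.6818 = 6.9168 Hz
shaft 2 → the load shaft (gear mesh, 52/29): 6.9168 ÷ 1.7931 = 3.8574 Hz

3.86 Hz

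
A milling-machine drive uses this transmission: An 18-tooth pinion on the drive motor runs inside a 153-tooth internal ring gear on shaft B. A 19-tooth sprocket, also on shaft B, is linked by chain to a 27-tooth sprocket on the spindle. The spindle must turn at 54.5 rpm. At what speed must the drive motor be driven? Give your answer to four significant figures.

Overall ratio R = 8.5 × 1.4211 = 12.079.
Required input speed = output speed × R = 54.5 × 12.079 = 658.3 rpm.

658.3 rpm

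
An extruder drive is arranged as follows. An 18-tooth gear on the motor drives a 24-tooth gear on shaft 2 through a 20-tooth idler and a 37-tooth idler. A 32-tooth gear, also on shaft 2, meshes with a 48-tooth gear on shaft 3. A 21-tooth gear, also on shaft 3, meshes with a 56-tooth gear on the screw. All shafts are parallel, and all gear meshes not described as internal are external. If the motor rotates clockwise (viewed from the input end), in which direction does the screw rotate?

counterclockwise

the motor → shaft 2: driver → idler → idler → driven is 3 external meshes, 3 reversals → CCW.
shaft 2 → shaft 3: external mesh, 1 reversal → CW.
shaft 3 → the screw: external mesh, 1 reversal → CCW.
5 reversals in total — an odd number — so the screw turns opposite to the motor.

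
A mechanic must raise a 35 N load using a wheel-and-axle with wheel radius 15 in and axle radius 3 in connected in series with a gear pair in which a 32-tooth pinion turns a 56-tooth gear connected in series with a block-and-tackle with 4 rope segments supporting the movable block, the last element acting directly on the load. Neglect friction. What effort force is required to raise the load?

Wheel-and-axle MA = R/r = 15/3 = 5.
Gear pair MA = 56/32 = 1.75.
Block-and-tackle MA = number of supporting rope parts = 4.
Combined ideal MA = 5 × 1.75 × 4 = 35.
Effort = load / MA = 35 / 35 = 1 N.

1 N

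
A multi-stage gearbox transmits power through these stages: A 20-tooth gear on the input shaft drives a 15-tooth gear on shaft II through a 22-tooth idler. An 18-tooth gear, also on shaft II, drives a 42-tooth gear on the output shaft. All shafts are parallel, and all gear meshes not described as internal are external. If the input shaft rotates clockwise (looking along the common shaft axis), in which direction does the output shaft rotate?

the input shaft → shaft II: driver → idler → driven is 2 external meshes, 2 reversals → CW.
shaft II → the output shaft: external mesh, 1 reversal → CCW.
3 reversals in total — an odd number — so the output shaft turns opposite to the input shaft.

counterclockwise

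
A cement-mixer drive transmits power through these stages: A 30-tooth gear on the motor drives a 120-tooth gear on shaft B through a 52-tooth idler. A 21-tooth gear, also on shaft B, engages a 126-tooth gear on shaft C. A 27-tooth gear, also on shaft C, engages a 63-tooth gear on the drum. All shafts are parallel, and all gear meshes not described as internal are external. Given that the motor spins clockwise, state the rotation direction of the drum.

clockwise

the motor → shaft B: driver → idler → driven is 2 external meshes, 2 reversals → CW.
shaft B → shaft C: external mesh, 1 reversal → CCW.
shaft C → the drum: external mesh, 1 reversal → CW.
4 reversals in total — an even number — so the drum turns the same way as the motor.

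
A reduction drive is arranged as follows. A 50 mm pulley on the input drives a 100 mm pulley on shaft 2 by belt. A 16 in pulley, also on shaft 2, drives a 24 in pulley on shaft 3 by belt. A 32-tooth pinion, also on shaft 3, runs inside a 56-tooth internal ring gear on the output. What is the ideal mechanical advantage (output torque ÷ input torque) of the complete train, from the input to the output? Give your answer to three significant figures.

5.25

Each stage contributes driven/driver: belt 100/50 = 2, belt 24/16 = 1.5, internal gear 56/32 = 1.75.
Overall: 2 × 1.5 × 1.75 = 5.25.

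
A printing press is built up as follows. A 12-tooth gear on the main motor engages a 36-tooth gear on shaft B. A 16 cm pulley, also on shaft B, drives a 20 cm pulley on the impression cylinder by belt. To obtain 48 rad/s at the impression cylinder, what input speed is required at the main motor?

Overall ratio R = 3 × 1.25 = 3.75.
Required input speed = output speed × R = 48 × 3.75 = 180 rad/s.

180 rad/s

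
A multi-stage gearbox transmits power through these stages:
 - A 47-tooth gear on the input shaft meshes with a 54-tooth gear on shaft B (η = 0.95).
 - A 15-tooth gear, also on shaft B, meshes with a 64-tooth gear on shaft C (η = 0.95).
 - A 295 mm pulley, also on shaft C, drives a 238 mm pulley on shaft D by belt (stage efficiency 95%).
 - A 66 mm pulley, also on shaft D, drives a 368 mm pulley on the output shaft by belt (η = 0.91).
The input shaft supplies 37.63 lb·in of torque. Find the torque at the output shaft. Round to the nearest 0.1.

gear mesh 54/47 = 1.1489 → τ = 37.63·1.1489·0.95 = 41.073 lb·in
gear mesh 64/15 = 4.2667 → τ = 41.073·4.2667·0.95 = 166.48 lb·in
belt 238/295 = 0.80678 → τ = 166.48·0.80678·0.95 = 127.6 lb·in
belt 368/66 = 5.5758 → τ = 127.6·5.5758·0.91 = 647.43 lb·in

647.4 lb·in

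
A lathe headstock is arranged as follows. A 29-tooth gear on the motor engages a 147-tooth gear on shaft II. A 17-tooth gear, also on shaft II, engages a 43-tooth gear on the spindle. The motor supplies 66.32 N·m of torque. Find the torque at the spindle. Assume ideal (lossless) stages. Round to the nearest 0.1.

Gear mesh: ratio = 147/29 = 5.069; torque at shaft II = 66.32 × 5.069 = 336.17 N·m.
Gear mesh: ratio = 43/17 = 2.5294; torque at the spindle = 336.17 × 2.5294 = 850.32 N·m.

850.3 N·m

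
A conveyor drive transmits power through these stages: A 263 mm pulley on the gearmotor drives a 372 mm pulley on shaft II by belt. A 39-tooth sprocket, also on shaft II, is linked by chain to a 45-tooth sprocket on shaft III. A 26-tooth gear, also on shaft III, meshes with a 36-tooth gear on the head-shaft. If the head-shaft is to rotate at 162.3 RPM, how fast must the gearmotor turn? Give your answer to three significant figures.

367 RPM

Overall ratio R = 1.4144 × 1.1538 × 1.3846 = 2.2598.
Required input speed = output speed × R = 162.3 × 2.2598 = 366.76 RPM.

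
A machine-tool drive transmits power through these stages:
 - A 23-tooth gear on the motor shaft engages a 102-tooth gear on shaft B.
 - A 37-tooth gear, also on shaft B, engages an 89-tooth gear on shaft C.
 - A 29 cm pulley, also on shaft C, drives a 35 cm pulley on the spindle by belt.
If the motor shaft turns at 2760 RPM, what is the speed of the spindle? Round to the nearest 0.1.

214.4 RPM

gear mesh 102/23 = 4.4348 → 2760/4.4348 = 622.35 RPM
gear mesh 89/37 = 2.4054 → 622.35/2.4054 = 258.73 RPM
belt 35/29 = 1.2069 → 258.73/1.2069 = 214.38 RPM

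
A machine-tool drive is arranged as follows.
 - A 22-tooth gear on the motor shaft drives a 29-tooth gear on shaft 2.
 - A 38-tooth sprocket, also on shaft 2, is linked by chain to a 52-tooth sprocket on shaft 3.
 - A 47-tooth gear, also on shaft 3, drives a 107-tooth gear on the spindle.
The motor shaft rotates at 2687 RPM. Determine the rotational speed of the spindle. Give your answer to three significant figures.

654 RPM

gear mesh 29/22 = 1.3182 → 2687/1.3182 = 2038.4 RPM
chain 52/38 = 1.3684 → 2038.4/1.3684 = 1489.6 RPM
gear mesh 107/47 = 2.2766 → 1489.6/2.2766 = 654.31 RPM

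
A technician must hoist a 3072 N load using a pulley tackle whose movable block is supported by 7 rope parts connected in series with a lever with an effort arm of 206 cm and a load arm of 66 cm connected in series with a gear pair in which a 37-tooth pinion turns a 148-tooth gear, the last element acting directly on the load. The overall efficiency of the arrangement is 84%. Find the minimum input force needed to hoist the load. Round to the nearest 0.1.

Block-and-tackle MA = number of supporting rope parts = 7.
Lever MA = effort arm / load arm = 206/66 = 3.1212.
Gear pair MA = 148/37 = 4.
Combined ideal MA = 7 × 3.1212 × 4 = 87.394.
Actual MA = 87.394 × 0.84 = 73.411.
Effort = load / actual MA = 3072 / 73.411 = 41.847 N.

41.8 N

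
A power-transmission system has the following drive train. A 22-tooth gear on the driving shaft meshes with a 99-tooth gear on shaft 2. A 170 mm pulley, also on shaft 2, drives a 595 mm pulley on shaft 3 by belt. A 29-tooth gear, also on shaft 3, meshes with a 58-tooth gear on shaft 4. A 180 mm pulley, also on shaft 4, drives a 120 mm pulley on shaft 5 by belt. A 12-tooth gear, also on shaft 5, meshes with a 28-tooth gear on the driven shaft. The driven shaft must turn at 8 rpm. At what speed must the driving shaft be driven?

392 rpm

Overall ratio R = 4.5 × 3.5 × 2 × 0.66667 × 2.3333 = 49.
Required input speed = output speed × R = 8 × 49 = 392 rpm.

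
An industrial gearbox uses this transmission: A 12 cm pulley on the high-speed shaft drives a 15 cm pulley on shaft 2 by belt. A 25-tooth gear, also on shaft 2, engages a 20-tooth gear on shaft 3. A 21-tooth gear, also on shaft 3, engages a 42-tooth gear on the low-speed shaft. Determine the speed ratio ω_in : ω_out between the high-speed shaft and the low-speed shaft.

Each stage contributes driven/driver: belt 15/12 = 1.25, gear mesh 20/25 = 0.8, gear mesh 42/21 = 2.
Overall: 1.25 × 0.8 × 2 = 2.

2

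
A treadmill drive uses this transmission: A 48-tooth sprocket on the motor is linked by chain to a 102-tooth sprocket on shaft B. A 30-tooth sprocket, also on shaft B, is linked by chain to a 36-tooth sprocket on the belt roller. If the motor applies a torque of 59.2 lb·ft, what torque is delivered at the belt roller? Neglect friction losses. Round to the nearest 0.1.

151.0 lb·ft

chain 102/48 = 2.125 → τ = 59.2·2.125 = 125.8 lb·ft
chain 36/30 = 1.2 → τ = 125.8·1.2 = 150.96 lb·ft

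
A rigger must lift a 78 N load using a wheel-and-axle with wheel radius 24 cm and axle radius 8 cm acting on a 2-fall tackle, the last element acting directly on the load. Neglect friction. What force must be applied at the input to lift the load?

Wheel-and-axle MA = R/r = 24/8 = 3.
Block-and-tackle MA = number of supporting rope parts = 2.
Combined ideal MA = 3 × 2 = 6.
Effort = load / MA = 78 / 6 = 13 N.

13 N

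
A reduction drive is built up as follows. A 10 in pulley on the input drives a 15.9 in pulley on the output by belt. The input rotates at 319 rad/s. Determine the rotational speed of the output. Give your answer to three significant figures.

201 rad/s

belt 15.9/10 = 1.59 → 319/1.59 = 200.63 rad/s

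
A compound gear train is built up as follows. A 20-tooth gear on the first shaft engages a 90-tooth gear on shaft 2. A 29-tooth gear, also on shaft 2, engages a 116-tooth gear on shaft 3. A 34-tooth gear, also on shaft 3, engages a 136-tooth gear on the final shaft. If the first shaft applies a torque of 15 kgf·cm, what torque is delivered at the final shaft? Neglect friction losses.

Gear mesh: ratio = 90/20 = 4.5; torque at shaft 2 = 15 × 4.5 = 67.5 kgf·cm.
Gear mesh: ratio = 116/29 = 4; torque at shaft 3 = 67.5 × 4 = 270 kgf·cm.
Gear mesh: ratio = 136/34 = 4; torque at the final shaft = 270 × 4 = 1080 kgf·cm.

1080 kgf·cm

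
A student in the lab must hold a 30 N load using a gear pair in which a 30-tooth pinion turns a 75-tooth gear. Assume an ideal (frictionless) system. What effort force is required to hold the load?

12 N

Gear pair MA = 75/30 = 2.5.
Effort = load / MA = 30 / 2.5 = 12 N.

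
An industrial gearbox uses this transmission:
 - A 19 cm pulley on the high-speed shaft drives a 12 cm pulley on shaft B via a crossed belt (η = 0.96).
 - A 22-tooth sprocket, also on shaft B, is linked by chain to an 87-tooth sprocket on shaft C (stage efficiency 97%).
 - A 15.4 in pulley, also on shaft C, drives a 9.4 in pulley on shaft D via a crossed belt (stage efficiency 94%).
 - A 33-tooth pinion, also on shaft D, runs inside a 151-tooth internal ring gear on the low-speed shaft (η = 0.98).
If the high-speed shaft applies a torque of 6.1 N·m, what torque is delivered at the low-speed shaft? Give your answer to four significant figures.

36.50 N·m

Belt: ratio = 12/19 = 0.63158; torque at shaft B = 6.1 × 0.63158 × 0.96 = 3.6985 N·m.
Chain: ratio = 87/22 = 3.9545; torque at shaft C = 3.6985 × 3.9545 × 0.97 = 14.187 N·m.
Belt: ratio = 9.4/15.4 = 0.61039; torque at shaft D = 14.187 × 0.61039 × 0.94 = 8.1401 N·m.
Internal gear: ratio = 151/33 = 4.5758; torque at the low-speed shaft = 8.1401 × 4.5758 × 0.98 = 36.502 N·m.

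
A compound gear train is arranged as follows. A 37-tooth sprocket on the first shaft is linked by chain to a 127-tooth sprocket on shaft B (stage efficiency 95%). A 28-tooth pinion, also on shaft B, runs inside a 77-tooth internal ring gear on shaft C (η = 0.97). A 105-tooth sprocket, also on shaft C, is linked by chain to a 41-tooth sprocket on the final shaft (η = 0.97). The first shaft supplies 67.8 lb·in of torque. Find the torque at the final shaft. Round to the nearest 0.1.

Chain: ratio = 127/37 = 3.4324; torque at shaft B = 67.8 × 3.4324 × 0.95 = 221.08 lb·in.
Internal gear: ratio = 77/28 = 2.75; torque at shaft C = 221.08 × 2.75 × 0.97 = 589.74 lb·in.
Chain: ratio = 41/105 = 0.39048; torque at the final shaft = 589.74 × 0.39048 × 0.97 = 223.37 lb·in.

223.4 lb·in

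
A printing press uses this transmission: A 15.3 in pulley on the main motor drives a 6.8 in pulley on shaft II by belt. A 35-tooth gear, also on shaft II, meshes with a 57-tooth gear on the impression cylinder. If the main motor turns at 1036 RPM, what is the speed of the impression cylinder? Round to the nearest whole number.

1431 RPM

Belt: ratio = 6.8/15.3 = 0.44444, so shaft II turns at 1036 / 0.44444 = 2331 RPM.
Gear mesh: ratio = 57/35 = 1.6286, so the impression cylinder turns at 2331 / 1.6286 = 1431.3 RPM.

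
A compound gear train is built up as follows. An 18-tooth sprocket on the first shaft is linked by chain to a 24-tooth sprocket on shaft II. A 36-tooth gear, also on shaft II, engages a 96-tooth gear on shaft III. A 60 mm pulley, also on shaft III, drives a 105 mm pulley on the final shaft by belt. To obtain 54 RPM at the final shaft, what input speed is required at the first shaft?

336 RPM

Overall ratio R = 1.3333 × 2.6667 × 1.75 = 6.2222.
Required input speed = output speed × R = 54 × 6.2222 = 336 RPM.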